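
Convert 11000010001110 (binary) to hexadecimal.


Group into 4-bit nibbles: 0011000010001110
  0011 = 3
  0000 = 0
  1000 = 8
  1110 = E
= 0x308E


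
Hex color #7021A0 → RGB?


Hex: #7021A0
R = 70₁₆ = 112
G = 21₁₆ = 33
B = A0₁₆ = 160
= RGB(112, 33, 160)


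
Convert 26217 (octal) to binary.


Each octal digit → 3 binary bits:
  2 = 010
  6 = 110
  2 = 010
  1 = 001
  7 = 111
Concatenate: 010 110 010 001 111
= 010110010001111


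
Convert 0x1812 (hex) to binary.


Each hex digit → 4 binary bits:
  1 = 0001
  8 = 1000
  1 = 0001
  2 = 0010
Concatenate: 0001 1000 0001 0010
= 0001100000010010


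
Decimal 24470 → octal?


Divide by 8 repeatedly:
24470 ÷ 8 = 3058 remainder 6
3058 ÷ 8 = 382 remainder 2
382 ÷ 8 = 47 remainder 6
47 ÷ 8 = 5 remainder 7
5 ÷ 8 = 0 remainder 5
Reading remainders bottom-up:
= 0o57626


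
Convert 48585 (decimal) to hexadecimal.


Divide by 16 repeatedly:
48585 ÷ 16 = 3036 remainder 9 (9)
3036 ÷ 16 = 189 remainder 12 (C)
189 ÷ 16 = 11 remainder 13 (D)
11 ÷ 16 = 0 remainder 11 (B)
Reading remainders bottom-up:
= 0xBDC9


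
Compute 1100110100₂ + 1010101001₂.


Align and add column by column (LSB to MSB, carry propagating):
  01100110100
+ 01010101001
  -----------
  col 0: 0 + 1 + 0 (carry in) = 1 → bit 1, carry out 0
  col 1: 0 + 0 + 0 (carry in) = 0 → bit 0, carry out 0
  col 2: 1 + 0 + 0 (carry in) = 1 → bit 1, carry out 0
  col 3: 0 + 1 + 0 (carry in) = 1 → bit 1, carry out 0
  col 4: 1 + 0 + 0 (carry in) = 1 → bit 1, carry out 0
  col 5: 1 + 1 + 0 (carry in) = 2 → bit 0, carry out 1
  col 6: 0 + 0 + 1 (carry in) = 1 → bit 1, carry out 0
  col 7: 0 + 1 + 0 (carry in) = 1 → bit 1, carry out 0
  col 8: 1 + 0 + 0 (carry in) = 1 → bit 1, carry out 0
  col 9: 1 + 1 + 0 (carry in) = 2 → bit 0, carry out 1
  col 10: 0 + 0 + 1 (carry in) = 1 → bit 1, carry out 0
Reading bits MSB→LSB: 10111011101
Strip leading zeros: 10111011101
= 10111011101


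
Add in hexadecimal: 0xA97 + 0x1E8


Align and add column by column (LSB to MSB, each column mod 16 with carry):
  0A97
+ 01E8
  ----
  col 0: 7(7) + 8(8) + 0 (carry in) = 15 → F(15), carry out 0
  col 1: 9(9) + E(14) + 0 (carry in) = 23 → 7(7), carry out 1
  col 2: A(10) + 1(1) + 1 (carry in) = 12 → C(12), carry out 0
  col 3: 0(0) + 0(0) + 0 (carry in) = 0 → 0(0), carry out 0
Reading digits MSB→LSB: 0C7F
Strip leading zeros: C7F
= 0xC7F


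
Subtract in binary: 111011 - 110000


Align and subtract column by column (LSB to MSB, borrowing when needed):
  111011
- 110000
  ------
  col 0: (1 - 0 borrow-in) - 0 → 1 - 0 = 1, borrow out 0
  col 1: (1 - 0 borrow-in) - 0 → 1 - 0 = 1, borrow out 0
  col 2: (0 - 0 borrow-in) - 0 → 0 - 0 = 0, borrow out 0
  col 3: (1 - 0 borrow-in) - 0 → 1 - 0 = 1, borrow out 0
  col 4: (1 - 0 borrow-in) - 1 → 1 - 1 = 0, borrow out 0
  col 5: (1 - 0 borrow-in) - 1 → 1 - 1 = 0, borrow out 0
Reading bits MSB→LSB: 001011
Strip leading zeros: 1011
= 1011


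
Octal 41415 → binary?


Each octal digit → 3 binary bits:
  4 = 100
  1 = 001
  4 = 100
  1 = 001
  5 = 101
Concatenate: 100 001 100 001 101
= 100001100001101


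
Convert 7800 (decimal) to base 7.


Divide by 7 repeatedly:
7800 ÷ 7 = 1114 remainder 2
1114 ÷ 7 = 159 remainder 1
159 ÷ 7 = 22 remainder 5
22 ÷ 7 = 3 remainder 1
3 ÷ 7 = 0 remainder 3
Reading remainders bottom-up:
= 31512


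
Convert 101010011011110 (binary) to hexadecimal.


Group into 4-bit nibbles: 0101010011011110
  0101 = 5
  0100 = 4
  1101 = D
  1110 = E
= 0x54DE


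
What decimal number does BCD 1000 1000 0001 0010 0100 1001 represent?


Each 4-bit group → digit:
  1000 → 8
  1000 → 8
  0001 → 1
  0010 → 2
  0100 → 4
  1001 → 9
= 881249


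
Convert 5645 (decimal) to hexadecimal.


Divide by 16 repeatedly:
5645 ÷ 16 = 352 remainder 13 (D)
352 ÷ 16 = 22 remainder 0 (0)
22 ÷ 16 = 1 remainder 6 (6)
1 ÷ 16 = 0 remainder 1 (1)
Reading remainders bottom-up:
= 0x160D


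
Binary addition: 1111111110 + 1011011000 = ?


Align and add column by column (LSB to MSB, carry propagating):
  01111111110
+ 01011011000
  -----------
  col 0: 0 + 0 + 0 (carry in) = 0 → bit 0, carry out 0
  col 1: 1 + 0 + 0 (carry in) = 1 → bit 1, carry out 0
  col 2: 1 + 0 + 0 (carry in) = 1 → bit 1, carry out 0
  col 3: 1 + 1 + 0 (carry in) = 2 → bit 0, carry out 1
  col 4: 1 + 1 + 1 (carry in) = 3 → bit 1, carry out 1
  col 5: 1 + 0 + 1 (carry in) = 2 → bit 0, carry out 1
  col 6: 1 + 1 + 1 (carry in) = 3 → bit 1, carry out 1
  col 7: 1 + 1 + 1 (carry in) = 3 → bit 1, carry out 1
  col 8: 1 + 0 + 1 (carry in) = 2 → bit 0, carry out 1
  col 9: 1 + 1 + 1 (carry in) = 3 → bit 1, carry out 1
  col 10: 0 + 0 + 1 (carry in) = 1 → bit 1, carry out 0
Reading bits MSB→LSB: 11011010110
Strip leading zeros: 11011010110
= 11011010110


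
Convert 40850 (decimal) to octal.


Divide by 8 repeatedly:
40850 ÷ 8 = 5106 remainder 2
5106 ÷ 8 = 638 remainder 2
638 ÷ 8 = 79 remainder 6
79 ÷ 8 = 9 remainder 7
9 ÷ 8 = 1 remainder 1
1 ÷ 8 = 0 remainder 1
Reading remainders bottom-up:
= 0o117622


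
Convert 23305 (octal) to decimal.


Positional values:
Position 0: 5 × 8^0 = 5
Position 1: 0 × 8^1 = 0
Position 2: 3 × 8^2 = 192
Position 3: 3 × 8^3 = 1536
Position 4: 2 × 8^4 = 8192
Sum = 5 + 0 + 192 + 1536 + 8192
= 9925


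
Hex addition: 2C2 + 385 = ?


Align and add column by column (LSB to MSB, each column mod 16 with carry):
  02C2
+ 0385
  ----
  col 0: 2(2) + 5(5) + 0 (carry in) = 7 → 7(7), carry out 0
  col 1: C(12) + 8(8) + 0 (carry in) = 20 → 4(4), carry out 1
  col 2: 2(2) + 3(3) + 1 (carry in) = 6 → 6(6), carry out 0
  col 3: 0(0) + 0(0) + 0 (carry in) = 0 → 0(0), carry out 0
Reading digits MSB→LSB: 0647
Strip leading zeros: 647
= 0x647


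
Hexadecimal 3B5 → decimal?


Positional values:
Position 0: 5 × 16^0 = 5 × 1 = 5
Position 1: B × 16^1 = 11 × 16 = 176
Position 2: 3 × 16^2 = 3 × 256 = 768
Sum = 5 + 176 + 768
= 949


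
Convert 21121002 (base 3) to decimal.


Positional values (base 3):
  2 × 3^0 = 2 × 1 = 2
  0 × 3^1 = 0 × 3 = 0
  0 × 3^2 = 0 × 9 = 0
  1 × 3^3 = 1 × 27 = 27
  2 × 3^4 = 2 × 81 = 162
  1 × 3^5 = 1 × 243 = 243
  1 × 3^6 = 1 × 729 = 729
  2 × 3^7 = 2 × 2187 = 4374
Sum = 2 + 0 + 0 + 27 + 162 + 243 + 729 + 4374
= 5537


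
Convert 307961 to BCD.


Each digit → 4-bit binary:
  3 → 0011
  0 → 0000
  7 → 0111
  9 → 1001
  6 → 0110
  1 → 0001
= 0011 0000 0111 1001 0110 0001


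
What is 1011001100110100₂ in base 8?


Group into 3-bit groups: 001011001100110100
  001 = 1
  011 = 3
  001 = 1
  100 = 4
  110 = 6
  100 = 4
= 0o131464


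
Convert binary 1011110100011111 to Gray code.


Binary: 1011110100011111
Gray code: G = B XOR (B >> 1)
B >> 1 = 0101111010001111
1011110100011111 XOR 0101111010001111:
  1 XOR 0 = 1
  0 XOR 1 = 1
  1 XOR 0 = 1
  1 XOR 1 = 0
  1 XOR 1 = 0
  1 XOR 1 = 0
  0 XOR 1 = 1
  1 XOR 0 = 1
  0 XOR 1 = 1
  0 XOR 0 = 0
  0 XOR 0 = 0
  1 XOR 0 = 1
  1 XOR 1 = 0
  1 XOR 1 = 0
  1 XOR 1 = 0
  1 XOR 1 = 0
= 1110001110010000


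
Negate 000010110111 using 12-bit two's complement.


Original: 000010110111
Step 1 - Invert all bits: 111101001000
Step 2 - Add 1: 111101001000 + 1
= 111101001001 (represents -183)


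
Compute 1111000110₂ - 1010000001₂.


Align and subtract column by column (LSB to MSB, borrowing when needed):
  1111000110
- 1010000001
  ----------
  col 0: (0 - 0 borrow-in) - 1 → borrow from next column: (0+2) - 1 = 1, borrow out 1
  col 1: (1 - 1 borrow-in) - 0 → 0 - 0 = 0, borrow out 0
  col 2: (1 - 0 borrow-in) - 0 → 1 - 0 = 1, borrow out 0
  col 3: (0 - 0 borrow-in) - 0 → 0 - 0 = 0, borrow out 0
  col 4: (0 - 0 borrow-in) - 0 → 0 - 0 = 0, borrow out 0
  col 5: (0 - 0 borrow-in) - 0 → 0 - 0 = 0, borrow out 0
  col 6: (1 - 0 borrow-in) - 0 → 1 - 0 = 1, borrow out 0
  col 7: (1 - 0 borrow-in) - 1 → 1 - 1 = 0, borrow out 0
  col 8: (1 - 0 borrow-in) - 0 → 1 - 0 = 1, borrow out 0
  col 9: (1 - 0 borrow-in) - 1 → 1 - 1 = 0, borrow out 0
Reading bits MSB→LSB: 0101000101
Strip leading zeros: 101000101
= 101000101


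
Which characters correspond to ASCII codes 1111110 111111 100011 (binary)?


Codes (binary): 1111110 111111 100011
Per-code ASCII lookup:
  1111110 = 126  (special character) → '~'
  111111 = 63  (special character) → '?'
  100011 = 35  (special character) → '#'
= '~?#'


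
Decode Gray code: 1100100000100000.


Gray code: 1100100000100000
MSB stays the same: 1
Each subsequent bit = prev_binary XOR current_gray:
  B[1] = 1 XOR 1 = 0
  B[2] = 0 XOR 0 = 0
  B[3] = 0 XOR 0 = 0
  B[4] = 0 XOR 1 = 1
  B[5] = 1 XOR 0 = 1
  B[6] = 1 XOR 0 = 1
  B[7] = 1 XOR 0 = 1
  B[8] = 1 XOR 0 = 1
  B[9] = 1 XOR 0 = 1
  B[10] = 1 XOR 1 = 0
  B[11] = 0 XOR 0 = 0
  B[12] = 0 XOR 0 = 0
  B[13] = 0 XOR 0 = 0
  B[14] = 0 XOR 0 = 0
  B[15] = 0 XOR 0 = 0
= 1000111111000000 (36800 decimal)


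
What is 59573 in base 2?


Divide by 2 repeatedly:
59573 ÷ 2 = 29786 remainder 1
29786 ÷ 2 = 14893 remainder 0
14893 ÷ 2 = 7446 remainder 1
7446 ÷ 2 = 3723 remainder 0
3723 ÷ 2 = 1861 remainder 1
1861 ÷ 2 = 930 remainder 1
930 ÷ 2 = 465 remainder 0
465 ÷ 2 = 232 remainder 1
232 ÷ 2 = 116 remainder 0
116 ÷ 2 = 58 remainder 0
58 ÷ 2 = 29 remainder 0
29 ÷ 2 = 14 remainder 1
14 ÷ 2 = 7 remainder 0
7 ÷ 2 = 3 remainder 1
3 ÷ 2 = 1 remainder 1
1 ÷ 2 = 0 remainder 1
Reading remainders bottom-up:
= 1110100010110101


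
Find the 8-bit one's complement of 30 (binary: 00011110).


Original: 00011110
Invert all bits:
  bit 0: 0 → 1
  bit 1: 0 → 1
  bit 2: 0 → 1
  bit 3: 1 → 0
  bit 4: 1 → 0
  bit 5: 1 → 0
  bit 6: 1 → 0
  bit 7: 0 → 1
= 11100001


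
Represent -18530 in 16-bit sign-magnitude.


Sign bit: 1 (negative)
Magnitude: 18530 = 100100001100010
= 1100100001100010


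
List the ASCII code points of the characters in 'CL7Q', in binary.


String: 'CL7Q'  (4 characters)
Per-character ASCII lookup:
  'C': uppercase starts at 65: 'C' = 65 + 2 = 67 → 1000011
  'L': uppercase starts at 65: 'L' = 65 + 11 = 76 → 1001100
  '7': digits start at 48: '7' = 48 + 7 = 55 → 110111
  'Q': uppercase starts at 65: 'Q' = 65 + 16 = 81 → 1010001
= 1000011 1001100 110111 1010001


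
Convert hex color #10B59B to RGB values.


Hex: #10B59B
R = 10₁₆ = 16
G = B5₁₆ = 181
B = 9B₁₆ = 155
= RGB(16, 181, 155)


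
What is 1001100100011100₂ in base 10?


Positional values:
Bit 2: 1 × 2^2 = 4
Bit 3: 1 × 2^3 = 8
Bit 4: 1 × 2^4 = 16
Bit 8: 1 × 2^8 = 256
Bit 11: 1 × 2^11 = 2048
Bit 12: 1 × 2^12 = 4096
Bit 15: 1 × 2^15 = 32768
Sum = 4 + 8 + 16 + 256 + 2048 + 4096 + 32768
= 39196


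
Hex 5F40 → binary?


Each hex digit → 4 binary bits:
  5 = 0101
  F = 1111
  4 = 0100
  0 = 0000
Concatenate: 0101 1111 0100 0000
= 0101111101000000


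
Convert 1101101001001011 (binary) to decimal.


Positional values:
Bit 0: 1 × 2^0 = 1
Bit 1: 1 × 2^1 = 2
Bit 3: 1 × 2^3 = 8
Bit 6: 1 × 2^6 = 64
Bit 9: 1 × 2^9 = 512
Bit 11: 1 × 2^11 = 2048
Bit 12: 1 × 2^12 = 4096
Bit 14: 1 × 2^14 = 16384
Bit 15: 1 × 2^15 = 32768
Sum = 1 + 2 + 8 + 64 + 512 + 2048 + 4096 + 16384 + 32768
= 55883


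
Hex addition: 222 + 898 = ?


Align and add column by column (LSB to MSB, each column mod 16 with carry):
  0222
+ 0898
  ----
  col 0: 2(2) + 8(8) + 0 (carry in) = 10 → A(10), carry out 0
  col 1: 2(2) + 9(9) + 0 (carry in) = 11 → B(11), carry out 0
  col 2: 2(2) + 8(8) + 0 (carry in) = 10 → A(10), carry out 0
  col 3: 0(0) + 0(0) + 0 (carry in) = 0 → 0(0), carry out 0
Reading digits MSB→LSB: 0ABA
Strip leading zeros: ABA
= 0xABA


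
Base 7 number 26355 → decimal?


Positional values (base 7):
  5 × 7^0 = 5 × 1 = 5
  5 × 7^1 = 5 × 7 = 35
  3 × 7^2 = 3 × 49 = 147
  6 × 7^3 = 6 × 343 = 2058
  2 × 7^4 = 2 × 2401 = 4802
Sum = 5 + 35 + 147 + 2058 + 4802
= 7047


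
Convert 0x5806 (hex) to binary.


Each hex digit → 4 binary bits:
  5 = 0101
  8 = 1000
  0 = 0000
  6 = 0110
Concatenate: 0101 1000 0000 0110
= 0101100000000110


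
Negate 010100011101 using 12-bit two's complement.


Original: 010100011101
Step 1 - Invert all bits: 101011100010
Step 2 - Add 1: 101011100010 + 1
= 101011100011 (represents -1309)


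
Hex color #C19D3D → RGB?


Hex: #C19D3D
R = C1₁₆ = 193
G = 9D₁₆ = 157
B = 3D₁₆ = 61
= RGB(193, 157, 61)


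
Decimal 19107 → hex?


Divide by 16 repeatedly:
19107 ÷ 16 = 1194 remainder 3 (3)
1194 ÷ 16 = 74 remainder 10 (A)
74 ÷ 16 = 4 remainder 10 (A)
4 ÷ 16 = 0 remainder 4 (4)
Reading remainders bottom-up:
= 0x4AA3


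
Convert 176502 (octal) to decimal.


Positional values:
Position 0: 2 × 8^0 = 2
Position 1: 0 × 8^1 = 0
Position 2: 5 × 8^2 = 320
Position 3: 6 × 8^3 = 3072
Position 4: 7 × 8^4 = 28672
Position 5: 1 × 8^5 = 32768
Sum = 2 + 0 + 320 + 3072 + 28672 + 32768
= 64834


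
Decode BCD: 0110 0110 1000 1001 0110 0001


Each 4-bit group → digit:
  0110 → 6
  0110 → 6
  1000 → 8
  1001 → 9
  0110 → 6
  0001 → 1
= 668961


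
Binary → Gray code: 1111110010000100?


Binary: 1111110010000100
Gray code: G = B XOR (B >> 1)
B >> 1 = 0111111001000010
1111110010000100 XOR 0111111001000010:
  1 XOR 0 = 1
  1 XOR 1 = 0
  1 XOR 1 = 0
  1 XOR 1 = 0
  1 XOR 1 = 0
  1 XOR 1 = 0
  0 XOR 1 = 1
  0 XOR 0 = 0
  1 XOR 0 = 1
  0 XOR 1 = 1
  0 XOR 0 = 0
  0 XOR 0 = 0
  0 XOR 0 = 0
  1 XOR 0 = 1
  0 XOR 1 = 1
  0 XOR 0 = 0
= 1000001011000110


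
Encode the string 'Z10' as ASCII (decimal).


String: 'Z10'  (3 characters)
Per-character ASCII lookup:
  'Z': uppercase starts at 65: 'Z' = 65 + 25 = 90
  '1': digits start at 48: '1' = 48 + 1 = 49
  '0': digits start at 48: '0' = 48 + 0 = 48
= 90 49 48


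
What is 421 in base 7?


Divide by 7 repeatedly:
421 ÷ 7 = 60 remainder 1
60 ÷ 7 = 8 remainder 4
8 ÷ 7 = 1 remainder 1
1 ÷ 7 = 0 remainder 1
Reading remainders bottom-up:
= 1141


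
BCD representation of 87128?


Each digit → 4-bit binary:
  8 → 1000
  7 → 0111
  1 → 0001
  2 → 0010
  8 → 1000
= 1000 0111 0001 0010 1000


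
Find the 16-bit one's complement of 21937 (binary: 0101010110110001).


Original: 0101010110110001
Invert all bits:
  bit 0: 0 → 1
  bit 1: 1 → 0
  bit 2: 0 → 1
  bit 3: 1 → 0
  bit 4: 0 → 1
  bit 5: 1 → 0
  bit 6: 0 → 1
  bit 7: 1 → 0
  bit 8: 1 → 0
  bit 9: 0 → 1
  bit 10: 1 → 0
  bit 11: 1 → 0
  bit 12: 0 → 1
  bit 13: 0 → 1
  bit 14: 0 → 1
  bit 15: 1 → 0
= 1010101001001110


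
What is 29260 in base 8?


Divide by 8 repeatedly:
29260 ÷ 8 = 3657 remainder 4
3657 ÷ 8 = 457 remainder 1
457 ÷ 8 = 57 remainder 1
57 ÷ 8 = 7 remainder 1
7 ÷ 8 = 0 remainder 7
Reading remainders bottom-up:
= 0o71114


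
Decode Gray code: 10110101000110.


Gray code: 10110101000110
MSB stays the same: 1
Each subsequent bit = prev_binary XOR current_gray:
  B[1] = 1 XOR 0 = 1
  B[2] = 1 XOR 1 = 0
  B[3] = 0 XOR 1 = 1
  B[4] = 1 XOR 0 = 1
  B[5] = 1 XOR 1 = 0
  B[6] = 0 XOR 0 = 0
  B[7] = 0 XOR 1 = 1
  B[8] = 1 XOR 0 = 1
  B[9] = 1 XOR 0 = 1
  B[10] = 1 XOR 0 = 1
  B[11] = 1 XOR 1 = 0
  B[12] = 0 XOR 1 = 1
  B[13] = 1 XOR 0 = 1
= 11011001111011 (13947 decimal)


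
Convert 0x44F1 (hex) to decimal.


Positional values:
Position 0: 1 × 16^0 = 1 × 1 = 1
Position 1: F × 16^1 = 15 × 16 = 240
Position 2: 4 × 16^2 = 4 × 256 = 1024
Position 3: 4 × 16^3 = 4 × 4096 = 16384
Sum = 1 + 240 + 1024 + 16384
= 17649


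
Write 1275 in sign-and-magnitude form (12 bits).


Sign bit: 0 (positive)
Magnitude: 1275 = 10011111011
= 010011111011


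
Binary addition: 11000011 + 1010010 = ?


Align and add column by column (LSB to MSB, carry propagating):
  011000011
+ 001010010
  ---------
  col 0: 1 + 0 + 0 (carry in) = 1 → bit 1, carry out 0
  col 1: 1 + 1 + 0 (carry in) = 2 → bit 0, carry out 1
  col 2: 0 + 0 + 1 (carry in) = 1 → bit 1, carry out 0
  col 3: 0 + 0 + 0 (carry in) = 0 → bit 0, carry out 0
  col 4: 0 + 1 + 0 (carry in) = 1 → bit 1, carry out 0
  col 5: 0 + 0 + 0 (carry in) = 0 → bit 0, carry out 0
  col 6: 1 + 1 + 0 (carry in) = 2 → bit 0, carry out 1
  col 7: 1 + 0 + 1 (carry in) = 2 → bit 0, carry out 1
  col 8: 0 + 0 + 1 (carry in) = 1 → bit 1, carry out 0
Reading bits MSB→LSB: 100010101
Strip leading zeros: 100010101
= 100010101


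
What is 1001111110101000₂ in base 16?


Group into 4-bit nibbles: 1001111110101000
  1001 = 9
  1111 = F
  1010 = A
  1000 = 8
= 0x9FA8


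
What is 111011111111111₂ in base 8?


Group into 3-bit groups: 111011111111111
  111 = 7
  011 = 3
  111 = 7
  111 = 7
  111 = 7
= 0o73777


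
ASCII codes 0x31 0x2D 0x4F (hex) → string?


Codes (hex): 0x31 0x2D 0x4F
Per-code ASCII lookup:
  0x31 = 49  (range 48-57: digits, 49 - 48 = 1) → '1'
  0x2D = 45  (special character) → '-'
  0x4F = 79  (range 65-90: uppercase, 79 - 65 = 14) → 'O'
= '1-O'


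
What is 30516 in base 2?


Divide by 2 repeatedly:
30516 ÷ 2 = 15258 remainder 0
15258 ÷ 2 = 7629 remainder 0
7629 ÷ 2 = 3814 remainder 1
3814 ÷ 2 = 1907 remainder 0
1907 ÷ 2 = 953 remainder 1
953 ÷ 2 = 476 remainder 1
476 ÷ 2 = 238 remainder 0
238 ÷ 2 = 119 remainder 0
119 ÷ 2 = 59 remainder 1
59 ÷ 2 = 29 remainder 1
29 ÷ 2 = 14 remainder 1
14 ÷ 2 = 7 remainder 0
7 ÷ 2 = 3 remainder 1
3 ÷ 2 = 1 remainder 1
1 ÷ 2 = 0 remainder 1
Reading remainders bottom-up:
= 111011100110100


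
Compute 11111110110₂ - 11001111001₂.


Align and subtract column by column (LSB to MSB, borrowing when needed):
  11111110110
- 11001111001
  -----------
  col 0: (0 - 0 borrow-in) - 1 → borrow from next column: (0+2) - 1 = 1, borrow out 1
  col 1: (1 - 1 borrow-in) - 0 → 0 - 0 = 0, borrow out 0
  col 2: (1 - 0 borrow-in) - 0 → 1 - 0 = 1, borrow out 0
  col 3: (0 - 0 borrow-in) - 1 → borrow from next column: (0+2) - 1 = 1, borrow out 1
  col 4: (1 - 1 borrow-in) - 1 → borrow from next column: (0+2) - 1 = 1, borrow out 1
  col 5: (1 - 1 borrow-in) - 1 → borrow from next column: (0+2) - 1 = 1, borrow out 1
  col 6: (1 - 1 borrow-in) - 1 → borrow from next column: (0+2) - 1 = 1, borrow out 1
  col 7: (1 - 1 borrow-in) - 0 → 0 - 0 = 0, borrow out 0
  col 8: (1 - 0 borrow-in) - 0 → 1 - 0 = 1, borrow out 0
  col 9: (1 - 0 borrow-in) - 1 → 1 - 1 = 0, borrow out 0
  col 10: (1 - 0 borrow-in) - 1 → 1 - 1 = 0, borrow out 0
Reading bits MSB→LSB: 00101111101
Strip leading zeros: 101111101
= 101111101


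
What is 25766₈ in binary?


Each octal digit → 3 binary bits:
  2 = 010
  5 = 101
  7 = 111
  6 = 110
  6 = 110
Concatenate: 010 101 111 110 110
= 010101111110110


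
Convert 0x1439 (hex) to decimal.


Positional values:
Position 0: 9 × 16^0 = 9 × 1 = 9
Position 1: 3 × 16^1 = 3 × 16 = 48
Position 2: 4 × 16^2 = 4 × 256 = 1024
Position 3: 1 × 16^3 = 1 × 4096 = 4096
Sum = 9 + 48 + 1024 + 4096
= 5177


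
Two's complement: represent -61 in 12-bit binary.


Original: 000000111101
Step 1 - Invert all bits: 111111000010
Step 2 - Add 1: 111111000010 + 1
= 111111000011 (represents -61)


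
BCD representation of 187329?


Each digit → 4-bit binary:
  1 → 0001
  8 → 1000
  7 → 0111
  3 → 0011
  2 → 0010
  9 → 1001
= 0001 1000 0111 0011 0010 1001


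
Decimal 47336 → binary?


Divide by 2 repeatedly:
47336 ÷ 2 = 23668 remainder 0
23668 ÷ 2 = 11834 remainder 0
11834 ÷ 2 = 5917 remainder 0
5917 ÷ 2 = 2958 remainder 1
2958 ÷ 2 = 1479 remainder 0
1479 ÷ 2 = 739 remainder 1
739 ÷ 2 = 369 remainder 1
369 ÷ 2 = 184 remainder 1
184 ÷ 2 = 92 remainder 0
92 ÷ 2 = 46 remainder 0
46 ÷ 2 = 23 remainder 0
23 ÷ 2 = 11 remainder 1
11 ÷ 2 = 5 remainder 1
5 ÷ 2 = 2 remainder 1
2 ÷ 2 = 1 remainder 0
1 ÷ 2 = 0 remainder 1
Reading remainders bottom-up:
= 1011100011101000


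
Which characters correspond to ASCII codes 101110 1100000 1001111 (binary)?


Codes (binary): 101110 1100000 1001111
Per-code ASCII lookup:
  101110 = 46  (special character) → '.'
  1100000 = 96  (special character) → '`'
  1001111 = 79  (range 65-90: uppercase, 79 - 65 = 14) → 'O'
= '.`O'


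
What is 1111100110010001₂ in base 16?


Group into 4-bit nibbles: 1111100110010001
  1111 = F
  1001 = 9
  1001 = 9
  0001 = 1
= 0xF991


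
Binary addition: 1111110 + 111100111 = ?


Align and add column by column (LSB to MSB, carry propagating):
  0001111110
+ 0111100111
  ----------
  col 0: 0 + 1 + 0 (carry in) = 1 → bit 1, carry out 0
  col 1: 1 + 1 + 0 (carry in) = 2 → bit 0, carry out 1
  col 2: 1 + 1 + 1 (carry in) = 3 → bit 1, carry out 1
  col 3: 1 + 0 + 1 (carry in) = 2 → bit 0, carry out 1
  col 4: 1 + 0 + 1 (carry in) = 2 → bit 0, carry out 1
  col 5: 1 + 1 + 1 (carry in) = 3 → bit 1, carry out 1
  col 6: 1 + 1 + 1 (carry in) = 3 → bit 1, carry out 1
  col 7: 0 + 1 + 1 (carry in) = 2 → bit 0, carry out 1
  col 8: 0 + 1 + 1 (carry in) = 2 → bit 0, carry out 1
  col 9: 0 + 0 + 1 (carry in) = 1 → bit 1, carry out 0
Reading bits MSB→LSB: 1001100101
Strip leading zeros: 1001100101
= 1001100101


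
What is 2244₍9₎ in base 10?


Positional values (base 9):
  4 × 9^0 = 4 × 1 = 4
  4 × 9^1 = 4 × 9 = 36
  2 × 9^2 = 2 × 81 = 162
  2 × 9^3 = 2 × 729 = 1458
Sum = 4 + 36 + 162 + 1458
= 1660


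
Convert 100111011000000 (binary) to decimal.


Positional values:
Bit 6: 1 × 2^6 = 64
Bit 7: 1 × 2^7 = 128
Bit 9: 1 × 2^9 = 512
Bit 10: 1 × 2^10 = 1024
Bit 11: 1 × 2^11 = 2048
Bit 14: 1 × 2^14 = 16384
Sum = 64 + 128 + 512 + 1024 + 2048 + 16384
= 20160


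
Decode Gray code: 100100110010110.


Gray code: 100100110010110
MSB stays the same: 1
Each subsequent bit = prev_binary XOR current_gray:
  B[1] = 1 XOR 0 = 1
  B[2] = 1 XOR 0 = 1
  B[3] = 1 XOR 1 = 0
  B[4] = 0 XOR 0 = 0
  B[5] = 0 XOR 0 = 0
  B[6] = 0 XOR 1 = 1
  B[7] = 1 XOR 1 = 0
  B[8] = 0 XOR 0 = 0
  B[9] = 0 XOR 0 = 0
  B[10] = 0 XOR 1 = 1
  B[11] = 1 XOR 0 = 1
  B[12] = 1 XOR 1 = 0
  B[13] = 0 XOR 1 = 1
  B[14] = 1 XOR 0 = 1
= 111000100011011 (28955 decimal)


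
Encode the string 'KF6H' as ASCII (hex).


String: 'KF6H'  (4 characters)
Per-character ASCII lookup:
  'K': uppercase starts at 65: 'K' = 65 + 10 = 75 → 0x4B
  'F': uppercase starts at 65: 'F' = 65 + 5 = 70 → 0x46
  '6': digits start at 48: '6' = 48 + 6 = 54 → 0x36
  'H': uppercase starts at 65: 'H' = 65 + 7 = 72 → 0x48
= 0x4B 0x46 0x36 0x48


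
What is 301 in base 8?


Divide by 8 repeatedly:
301 ÷ 8 = 37 remainder 5
37 ÷ 8 = 4 remainder 5
4 ÷ 8 = 0 remainder 4
Reading remainders bottom-up:
= 0o455


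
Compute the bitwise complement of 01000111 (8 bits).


Original: 01000111
Invert all bits:
  bit 0: 0 → 1
  bit 1: 1 → 0
  bit 2: 0 → 1
  bit 3: 0 → 1
  bit 4: 0 → 1
  bit 5: 1 → 0
  bit 6: 1 → 0
  bit 7: 1 → 0
= 10111000


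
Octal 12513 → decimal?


Positional values:
Position 0: 3 × 8^0 = 3
Position 1: 1 × 8^1 = 8
Position 2: 5 × 8^2 = 320
Position 3: 2 × 8^3 = 1024
Position 4: 1 × 8^4 = 4096
Sum = 3 + 8 + 320 + 1024 + 4096
= 5451


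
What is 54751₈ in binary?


Each octal digit → 3 binary bits:
  5 = 101
  4 = 100
  7 = 111
  5 = 101
  1 = 001
Concatenate: 101 100 111 101 001
= 101100111101001


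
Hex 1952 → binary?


Each hex digit → 4 binary bits:
  1 = 0001
  9 = 1001
  5 = 0101
  2 = 0010
Concatenate: 0001 1001 0101 0010
= 0001100101010010


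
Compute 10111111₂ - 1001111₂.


Align and subtract column by column (LSB to MSB, borrowing when needed):
  10111111
- 01001111
  --------
  col 0: (1 - 0 borrow-in) - 1 → 1 - 1 = 0, borrow out 0
  col 1: (1 - 0 borrow-in) - 1 → 1 - 1 = 0, borrow out 0
  col 2: (1 - 0 borrow-in) - 1 → 1 - 1 = 0, borrow out 0
  col 3: (1 - 0 borrow-in) - 1 → 1 - 1 = 0, borrow out 0
  col 4: (1 - 0 borrow-in) - 0 → 1 - 0 = 1, borrow out 0
  col 5: (1 - 0 borrow-in) - 0 → 1 - 0 = 1, borrow out 0
  col 6: (0 - 0 borrow-in) - 1 → borrow from next column: (0+2) - 1 = 1, borrow out 1
  col 7: (1 - 1 borrow-in) - 0 → 0 - 0 = 0, borrow out 0
Reading bits MSB→LSB: 01110000
Strip leading zeros: 1110000
= 1110000


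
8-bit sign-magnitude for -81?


Sign bit: 1 (negative)
Magnitude: 81 = 1010001
= 11010001


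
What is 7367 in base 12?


Divide by 12 repeatedly:
7367 ÷ 12 = 613 remainder 11
613 ÷ 12 = 51 remainder 1
51 ÷ 12 = 4 remainder 3
4 ÷ 12 = 0 remainder 4
Reading remainders bottom-up:
= 431B


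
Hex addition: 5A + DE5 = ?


Align and add column by column (LSB to MSB, each column mod 16 with carry):
  005A
+ 0DE5
  ----
  col 0: A(10) + 5(5) + 0 (carry in) = 15 → F(15), carry out 0
  col 1: 5(5) + E(14) + 0 (carry in) = 19 → 3(3), carry out 1
  col 2: 0(0) + D(13) + 1 (carry in) = 14 → E(14), carry out 0
  col 3: 0(0) + 0(0) + 0 (carry in) = 0 → 0(0), carry out 0
Reading digits MSB→LSB: 0E3F
Strip leading zeros: E3F
= 0xE3F


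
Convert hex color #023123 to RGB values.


Hex: #023123
R = 02₁₆ = 2
G = 31₁₆ = 49
B = 23₁₆ = 35
= RGB(2, 49, 35)


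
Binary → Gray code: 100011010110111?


Binary: 100011010110111
Gray code: G = B XOR (B >> 1)
B >> 1 = 010001101011011
100011010110111 XOR 010001101011011:
  1 XOR 0 = 1
  0 XOR 1 = 1
  0 XOR 0 = 0
  0 XOR 0 = 0
  1 XOR 0 = 1
  1 XOR 1 = 0
  0 XOR 1 = 1
  1 XOR 0 = 1
  0 XOR 1 = 1
  1 XOR 0 = 1
  1 XOR 1 = 0
  0 XOR 1 = 1
  1 XOR 0 = 1
  1 XOR 1 = 0
  1 XOR 1 = 0
= 110010111101100


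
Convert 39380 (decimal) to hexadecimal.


Divide by 16 repeatedly:
39380 ÷ 16 = 2461 remainder 4 (4)
2461 ÷ 16 = 153 remainder 13 (D)
153 ÷ 16 = 9 remainder 9 (9)
9 ÷ 16 = 0 remainder 9 (9)
Reading remainders bottom-up:
= 0x99D4


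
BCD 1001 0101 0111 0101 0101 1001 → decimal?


Each 4-bit group → digit:
  1001 → 9
  0101 → 5
  0111 → 7
  0101 → 5
  0101 → 5
  1001 → 9
= 957559


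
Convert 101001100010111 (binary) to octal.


Group into 3-bit groups: 101001100010111
  101 = 5
  001 = 1
  100 = 4
  010 = 2
  111 = 7
= 0o51427


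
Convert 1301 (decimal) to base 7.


Divide by 7 repeatedly:
1301 ÷ 7 = 185 remainder 6
185 ÷ 7 = 26 remainder 3
26 ÷ 7 = 3 remainder 5
3 ÷ 7 = 0 remainder 3
Reading remainders bottom-up:
= 3536


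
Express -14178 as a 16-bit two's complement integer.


Original: 0011011101100010
Step 1 - Invert all bits: 1100100010011101
Step 2 - Add 1: 1100100010011101 + 1
= 1100100010011110 (represents -14178)


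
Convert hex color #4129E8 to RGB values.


Hex: #4129E8
R = 41₁₆ = 65
G = 29₁₆ = 41
B = E8₁₆ = 232
= RGB(65, 41, 232)


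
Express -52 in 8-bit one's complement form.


Original: 00110100
Invert all bits:
  bit 0: 0 → 1
  bit 1: 0 → 1
  bit 2: 1 → 0
  bit 3: 1 → 0
  bit 4: 0 → 1
  bit 5: 1 → 0
  bit 6: 0 → 1
  bit 7: 0 → 1
= 11001011


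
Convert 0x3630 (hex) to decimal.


Positional values:
Position 0: 0 × 16^0 = 0 × 1 = 0
Position 1: 3 × 16^1 = 3 × 16 = 48
Position 2: 6 × 16^2 = 6 × 256 = 1536
Position 3: 3 × 16^3 = 3 × 4096 = 12288
Sum = 0 + 48 + 1536 + 12288
= 13872


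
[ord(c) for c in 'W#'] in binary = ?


String: 'W#'  (2 characters)
Per-character ASCII lookup:
  'W': uppercase starts at 65: 'W' = 65 + 22 = 87 → 1010111
  '#': special character: '#' = 35 → 100011
= 1010111 100011


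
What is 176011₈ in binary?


Each octal digit → 3 binary bits:
  1 = 001
  7 = 111
  6 = 110
  0 = 000
  1 = 001
  1 = 001
Concatenate: 001 111 110 000 001 001
= 001111110000001001


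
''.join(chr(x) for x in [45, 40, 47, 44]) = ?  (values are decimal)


Codes (decimal): 45 40 47 44
Per-code ASCII lookup:
  45  (special character) → '-'
  40  (special character) → '('
  47  (special character) → '/'
  44  (special character) → ','
= '-(/,'


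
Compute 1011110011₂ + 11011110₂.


Align and add column by column (LSB to MSB, carry propagating):
  01011110011
+ 00011011110
  -----------
  col 0: 1 + 0 + 0 (carry in) = 1 → bit 1, carry out 0
  col 1: 1 + 1 + 0 (carry in) = 2 → bit 0, carry out 1
  col 2: 0 + 1 + 1 (carry in) = 2 → bit 0, carry out 1
  col 3: 0 + 1 + 1 (carry in) = 2 → bit 0, carry out 1
  col 4: 1 + 1 + 1 (carry in) = 3 → bit 1, carry out 1
  col 5: 1 + 0 + 1 (carry in) = 2 → bit 0, carry out 1
  col 6: 1 + 1 + 1 (carry in) = 3 → bit 1, carry out 1
  col 7: 1 + 1 + 1 (carry in) = 3 → bit 1, carry out 1
  col 8: 0 + 0 + 1 (carry in) = 1 → bit 1, carry out 0
  col 9: 1 + 0 + 0 (carry in) = 1 → bit 1, carry out 0
  col 10: 0 + 0 + 0 (carry in) = 0 → bit 0, carry out 0
Reading bits MSB→LSB: 01111010001
Strip leading zeros: 1111010001
= 1111010001


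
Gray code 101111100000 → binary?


Gray code: 101111100000
MSB stays the same: 1
Each subsequent bit = prev_binary XOR current_gray:
  B[1] = 1 XOR 0 = 1
  B[2] = 1 XOR 1 = 0
  B[3] = 0 XOR 1 = 1
  B[4] = 1 XOR 1 = 0
  B[5] = 0 XOR 1 = 1
  B[6] = 1 XOR 1 = 0
  B[7] = 0 XOR 0 = 0
  B[8] = 0 XOR 0 = 0
  B[9] = 0 XOR 0 = 0
  B[10] = 0 XOR 0 = 0
  B[11] = 0 XOR 0 = 0
= 110101000000 (3392 decimal)


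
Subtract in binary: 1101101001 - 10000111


Align and subtract column by column (LSB to MSB, borrowing when needed):
  1101101001
- 0010000111
  ----------
  col 0: (1 - 0 borrow-in) - 1 → 1 - 1 = 0, borrow out 0
  col 1: (0 - 0 borrow-in) - 1 → borrow from next column: (0+2) - 1 = 1, borrow out 1
  col 2: (0 - 1 borrow-in) - 1 → borrow from next column: (-1+2) - 1 = 0, borrow out 1
  col 3: (1 - 1 borrow-in) - 0 → 0 - 0 = 0, borrow out 0
  col 4: (0 - 0 borrow-in) - 0 → 0 - 0 = 0, borrow out 0
  col 5: (1 - 0 borrow-in) - 0 → 1 - 0 = 1, borrow out 0
  col 6: (1 - 0 borrow-in) - 0 → 1 - 0 = 1, borrow out 0
  col 7: (0 - 0 borrow-in) - 1 → borrow from next column: (0+2) - 1 = 1, borrow out 1
  col 8: (1 - 1 borrow-in) - 0 → 0 - 0 = 0, borrow out 0
  col 9: (1 - 0 borrow-in) - 0 → 1 - 0 = 1, borrow out 0
Reading bits MSB→LSB: 1011100010
Strip leading zeros: 1011100010
= 1011100010


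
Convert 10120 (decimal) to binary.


Divide by 2 repeatedly:
10120 ÷ 2 = 5060 remainder 0
5060 ÷ 2 = 2530 remainder 0
2530 ÷ 2 = 1265 remainder 0
1265 ÷ 2 = 632 remainder 1
632 ÷ 2 = 316 remainder 0
316 ÷ 2 = 158 remainder 0
158 ÷ 2 = 79 remainder 0
79 ÷ 2 = 39 remainder 1
39 ÷ 2 = 19 remainder 1
19 ÷ 2 = 9 remainder 1
9 ÷ 2 = 4 remainder 1
4 ÷ 2 = 2 remainder 0
2 ÷ 2 = 1 remainder 0
1 ÷ 2 = 0 remainder 1
Reading remainders bottom-up:
= 10011110001000


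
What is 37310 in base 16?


Divide by 16 repeatedly:
37310 ÷ 16 = 2331 remainder 14 (E)
2331 ÷ 16 = 145 remainder 11 (B)
145 ÷ 16 = 9 remainder 1 (1)
9 ÷ 16 = 0 remainder 9 (9)
Reading remainders bottom-up:
= 0x91BE


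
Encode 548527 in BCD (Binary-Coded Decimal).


Each digit → 4-bit binary:
  5 → 0101
  4 → 0100
  8 → 1000
  5 → 0101
  2 → 0010
  7 → 0111
= 0101 0100 1000 0101 0010 0111


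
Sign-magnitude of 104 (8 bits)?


Sign bit: 0 (positive)
Magnitude: 104 = 1101000
= 01101000


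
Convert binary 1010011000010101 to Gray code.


Binary: 1010011000010101
Gray code: G = B XOR (B >> 1)
B >> 1 = 0101001100001010
1010011000010101 XOR 0101001100001010:
  1 XOR 0 = 1
  0 XOR 1 = 1
  1 XOR 0 = 1
  0 XOR 1 = 1
  0 XOR 0 = 0
  1 XOR 0 = 1
  1 XOR 1 = 0
  0 XOR 1 = 1
  0 XOR 0 = 0
  0 XOR 0 = 0
  0 XOR 0 = 0
  1 XOR 0 = 1
  0 XOR 1 = 1
  1 XOR 0 = 1
  0 XOR 1 = 1
  1 XOR 0 = 1
= 1111010100011111


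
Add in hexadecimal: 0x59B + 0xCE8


Align and add column by column (LSB to MSB, each column mod 16 with carry):
  059B
+ 0CE8
  ----
  col 0: B(11) + 8(8) + 0 (carry in) = 19 → 3(3), carry out 1
  col 1: 9(9) + E(14) + 1 (carry in) = 24 → 8(8), carry out 1
  col 2: 5(5) + C(12) + 1 (carry in) = 18 → 2(2), carry out 1
  col 3: 0(0) + 0(0) + 1 (carry in) = 1 → 1(1), carry out 0
Reading digits MSB→LSB: 1283
Strip leading zeros: 1283
= 0x1283


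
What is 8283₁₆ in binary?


Each hex digit → 4 binary bits:
  8 = 1000
  2 = 0010
  8 = 1000
  3 = 0011
Concatenate: 1000 0010 1000 0011
= 1000001010000011


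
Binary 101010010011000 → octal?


Group into 3-bit groups: 101010010011000
  101 = 5
  010 = 2
  010 = 2
  011 = 3
  000 = 0
= 0o52230


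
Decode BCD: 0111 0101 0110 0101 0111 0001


Each 4-bit group → digit:
  0111 → 7
  0101 → 5
  0110 → 6
  0101 → 5
  0111 → 7
  0001 → 1
= 756571


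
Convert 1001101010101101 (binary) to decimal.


Positional values:
Bit 0: 1 × 2^0 = 1
Bit 2: 1 × 2^2 = 4
Bit 3: 1 × 2^3 = 8
Bit 5: 1 × 2^5 = 32
Bit 7: 1 × 2^7 = 128
Bit 9: 1 × 2^9 = 512
Bit 11: 1 × 2^11 = 2048
Bit 12: 1 × 2^12 = 4096
Bit 15: 1 × 2^15 = 32768
Sum = 1 + 4 + 8 + 32 + 128 + 512 + 2048 + 4096 + 32768
= 39597


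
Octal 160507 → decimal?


Positional values:
Position 0: 7 × 8^0 = 7
Position 1: 0 × 8^1 = 0
Position 2: 5 × 8^2 = 320
Position 3: 0 × 8^3 = 0
Position 4: 6 × 8^4 = 24576
Position 5: 1 × 8^5 = 32768
Sum = 7 + 0 + 320 + 0 + 24576 + 32768
= 57671


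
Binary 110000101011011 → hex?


Group into 4-bit nibbles: 0110000101011011
  0110 = 6
  0001 = 1
  0101 = 5
  1011 = B
= 0x615B


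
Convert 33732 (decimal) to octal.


Divide by 8 repeatedly:
33732 ÷ 8 = 4216 remainder 4
4216 ÷ 8 = 527 remainder 0
527 ÷ 8 = 65 remainder 7
65 ÷ 8 = 8 remainder 1
8 ÷ 8 = 1 remainder 0
1 ÷ 8 = 0 remainder 1
Reading remainders bottom-up:
= 0o101704


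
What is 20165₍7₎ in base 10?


Positional values (base 7):
  5 × 7^0 = 5 × 1 = 5
  6 × 7^1 = 6 × 7 = 42
  1 × 7^2 = 1 × 49 = 49
  0 × 7^3 = 0 × 343 = 0
  2 × 7^4 = 2 × 2401 = 4802
Sum = 5 + 42 + 49 + 0 + 4802
= 4898


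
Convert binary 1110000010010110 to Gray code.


Binary: 1110000010010110
Gray code: G = B XOR (B >> 1)
B >> 1 = 0111000001001011
1110000010010110 XOR 0111000001001011:
  1 XOR 0 = 1
  1 XOR 1 = 0
  1 XOR 1 = 0
  0 XOR 1 = 1
  0 XOR 0 = 0
  0 XOR 0 = 0
  0 XOR 0 = 0
  0 XOR 0 = 0
  1 XOR 0 = 1
  0 XOR 1 = 1
  0 XOR 0 = 0
  1 XOR 0 = 1
  0 XOR 1 = 1
  1 XOR 0 = 1
  1 XOR 1 = 0
  0 XOR 1 = 1
= 1001000011011101


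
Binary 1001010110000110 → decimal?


Positional values:
Bit 1: 1 × 2^1 = 2
Bit 2: 1 × 2^2 = 4
Bit 7: 1 × 2^7 = 128
Bit 8: 1 × 2^8 = 256
Bit 10: 1 × 2^10 = 1024
Bit 12: 1 × 2^12 = 4096
Bit 15: 1 × 2^15 = 32768
Sum = 2 + 4 + 128 + 256 + 1024 + 4096 + 32768
= 38278


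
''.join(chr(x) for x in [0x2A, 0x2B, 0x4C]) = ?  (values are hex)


Codes (hex): 0x2A 0x2B 0x4C
Per-code ASCII lookup:
  0x2A = 42  (special character) → '*'
  0x2B = 43  (special character) → '+'
  0x4C = 76  (range 65-90: uppercase, 76 - 65 = 11) → 'L'
= '*+L'


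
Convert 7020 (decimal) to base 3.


Divide by 3 repeatedly:
7020 ÷ 3 = 2340 remainder 0
2340 ÷ 3 = 780 remainder 0
780 ÷ 3 = 260 remainder 0
260 ÷ 3 = 86 remainder 2
86 ÷ 3 = 28 remainder 2
28 ÷ 3 = 9 remainder 1
9 ÷ 3 = 3 remainder 0
3 ÷ 3 = 1 remainder 0
1 ÷ 3 = 0 remainder 1
Reading remainders bottom-up:
= 100122000


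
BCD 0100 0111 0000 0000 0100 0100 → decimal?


Each 4-bit group → digit:
  0100 → 4
  0111 → 7
  0000 → 0
  0000 → 0
  0100 → 4
  0100 → 4
= 470044


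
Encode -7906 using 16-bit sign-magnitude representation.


Sign bit: 1 (negative)
Magnitude: 7906 = 001111011100010
= 1001111011100010


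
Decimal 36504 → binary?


Divide by 2 repeatedly:
36504 ÷ 2 = 18252 remainder 0
18252 ÷ 2 = 9126 remainder 0
9126 ÷ 2 = 4563 remainder 0
4563 ÷ 2 = 2281 remainder 1
2281 ÷ 2 = 1140 remainder 1
1140 ÷ 2 = 570 remainder 0
570 ÷ 2 = 285 remainder 0
285 ÷ 2 = 142 remainder 1
142 ÷ 2 = 71 remainder 0
71 ÷ 2 = 35 remainder 1
35 ÷ 2 = 17 remainder 1
17 ÷ 2 = 8 remainder 1
8 ÷ 2 = 4 remainder 0
4 ÷ 2 = 2 remainder 0
2 ÷ 2 = 1 remainder 0
1 ÷ 2 = 0 remainder 1
Reading remainders bottom-up:
= 1000111010011000


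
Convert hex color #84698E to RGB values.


Hex: #84698E
R = 84₁₆ = 132
G = 69₁₆ = 105
B = 8E₁₆ = 142
= RGB(132, 105, 142)


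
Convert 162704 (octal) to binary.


Each octal digit → 3 binary bits:
  1 = 001
  6 = 110
  2 = 010
  7 = 111
  0 = 000
  4 = 100
Concatenate: 001 110 010 111 000 100
= 001110010111000100


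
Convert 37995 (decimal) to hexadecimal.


Divide by 16 repeatedly:
37995 ÷ 16 = 2374 remainder 11 (B)
2374 ÷ 16 = 148 remainder 6 (6)
148 ÷ 16 = 9 remainder 4 (4)
9 ÷ 16 = 0 remainder 9 (9)
Reading remainders bottom-up:
= 0x946B


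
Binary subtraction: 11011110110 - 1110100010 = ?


Align and subtract column by column (LSB to MSB, borrowing when needed):
  11011110110
- 01110100010
  -----------
  col 0: (0 - 0 borrow-in) - 0 → 0 - 0 = 0, borrow out 0
  col 1: (1 - 0 borrow-in) - 1 → 1 - 1 = 0, borrow out 0
  col 2: (1 - 0 borrow-in) - 0 → 1 - 0 = 1, borrow out 0
  col 3: (0 - 0 borrow-in) - 0 → 0 - 0 = 0, borrow out 0
  col 4: (1 - 0 borrow-in) - 0 → 1 - 0 = 1, borrow out 0
  col 5: (1 - 0 borrow-in) - 1 → 1 - 1 = 0, borrow out 0
  col 6: (1 - 0 borrow-in) - 0 → 1 - 0 = 1, borrow out 0
  col 7: (1 - 0 borrow-in) - 1 → 1 - 1 = 0, borrow out 0
  col 8: (0 - 0 borrow-in) - 1 → borrow from next column: (0+2) - 1 = 1, borrow out 1
  col 9: (1 - 1 borrow-in) - 1 → borrow from next column: (0+2) - 1 = 1, borrow out 1
  col 10: (1 - 1 borrow-in) - 0 → 0 - 0 = 0, borrow out 0
Reading bits MSB→LSB: 01101010100
Strip leading zeros: 1101010100
= 1101010100


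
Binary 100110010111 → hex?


Group into 4-bit nibbles: 100110010111
  1001 = 9
  1001 = 9
  0111 = 7
= 0x997


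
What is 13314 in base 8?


Divide by 8 repeatedly:
13314 ÷ 8 = 1664 remainder 2
1664 ÷ 8 = 208 remainder 0
208 ÷ 8 = 26 remainder 0
26 ÷ 8 = 3 remainder 2
3 ÷ 8 = 0 remainder 3
Reading remainders bottom-up:
= 0o32002


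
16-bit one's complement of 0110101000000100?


Original: 0110101000000100
Invert all bits:
  bit 0: 0 → 1
  bit 1: 1 → 0
  bit 2: 1 → 0
  bit 3: 0 → 1
  bit 4: 1 → 0
  bit 5: 0 → 1
  bit 6: 1 → 0
  bit 7: 0 → 1
  bit 8: 0 → 1
  bit 9: 0 → 1
  bit 10: 0 → 1
  bit 11: 0 → 1
  bit 12: 0 → 1
  bit 13: 1 → 0
  bit 14: 0 → 1
  bit 15: 0 → 1
= 1001010111111011


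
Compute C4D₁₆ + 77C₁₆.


Align and add column by column (LSB to MSB, each column mod 16 with carry):
  0C4D
+ 077C
  ----
  col 0: D(13) + C(12) + 0 (carry in) = 25 → 9(9), carry out 1
  col 1: 4(4) + 7(7) + 1 (carry in) = 12 → C(12), carry out 0
  col 2: C(12) + 7(7) + 0 (carry in) = 19 → 3(3), carry out 1
  col 3: 0(0) + 0(0) + 1 (carry in) = 1 → 1(1), carry out 0
Reading digits MSB→LSB: 13C9
Strip leading zeros: 13C9
= 0x13C9


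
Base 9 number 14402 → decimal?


Positional values (base 9):
  2 × 9^0 = 2 × 1 = 2
  0 × 9^1 = 0 × 9 = 0
  4 × 9^2 = 4 × 81 = 324
  4 × 9^3 = 4 × 729 = 2916
  1 × 9^4 = 1 × 6561 = 6561
Sum = 2 + 0 + 324 + 2916 + 6561
= 9803


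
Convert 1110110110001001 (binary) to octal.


Group into 3-bit groups: 001110110110001001
  001 = 1
  110 = 6
  110 = 6
  110 = 6
  001 = 1
  001 = 1
= 0o166611


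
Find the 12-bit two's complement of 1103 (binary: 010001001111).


Original: 010001001111
Step 1 - Invert all bits: 101110110000
Step 2 - Add 1: 101110110000 + 1
= 101110110001 (represents -1103)


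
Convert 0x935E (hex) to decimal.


Positional values:
Position 0: E × 16^0 = 14 × 1 = 14
Position 1: 5 × 16^1 = 5 × 16 = 80
Position 2: 3 × 16^2 = 3 × 256 = 768
Position 3: 9 × 16^3 = 9 × 4096 = 36864
Sum = 14 + 80 + 768 + 36864
= 37726


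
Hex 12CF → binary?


Each hex digit → 4 binary bits:
  1 = 0001
  2 = 0010
  C = 1100
  F = 1111
Concatenate: 0001 0010 1100 1111
= 0001001011001111


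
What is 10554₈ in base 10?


Positional values:
Position 0: 4 × 8^0 = 4
Position 1: 5 × 8^1 = 40
Position 2: 5 × 8^2 = 320
Position 3: 0 × 8^3 = 0
Position 4: 1 × 8^4 = 4096
Sum = 4 + 40 + 320 + 0 + 4096
= 4460


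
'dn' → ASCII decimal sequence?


String: 'dn'  (2 characters)
Per-character ASCII lookup:
  'd': lowercase starts at 97: 'd' = 97 + 3 = 100
  'n': lowercase starts at 97: 'n' = 97 + 13 = 110
= 100 110
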